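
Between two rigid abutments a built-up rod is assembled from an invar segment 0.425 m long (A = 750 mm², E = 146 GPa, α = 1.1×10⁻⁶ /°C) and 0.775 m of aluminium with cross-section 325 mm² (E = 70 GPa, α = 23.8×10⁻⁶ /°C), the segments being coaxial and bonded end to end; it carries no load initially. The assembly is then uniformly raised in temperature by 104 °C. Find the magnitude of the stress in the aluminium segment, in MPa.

With the walls removed the bar would change length by δ_free = Σ αᵢΔT Lᵢ = 1.1×10⁻⁶×104×425 + 23.8×10⁻⁶×104×775 = 1.967 mm.
The walls prevent any net length change, so an axial force P (same in every segment) develops. Compatibility: P · Σ Lᵢ/(AᵢEᵢ) = δ_free.
The series flexibility is Σ Lᵢ/(AᵢEᵢ) = 425/(750×146×10³) + 775/(325×70×10³) = 3.795×10⁻⁵ mm/N.
P = 1.967 / 3.795×10⁻⁵ = 51830 N = 51.83 kN, compressive.
σ_{aluminium} = P / A = 51830 / 325 = 159.5 MPa.

σ ≈ 159 MPa (compressive)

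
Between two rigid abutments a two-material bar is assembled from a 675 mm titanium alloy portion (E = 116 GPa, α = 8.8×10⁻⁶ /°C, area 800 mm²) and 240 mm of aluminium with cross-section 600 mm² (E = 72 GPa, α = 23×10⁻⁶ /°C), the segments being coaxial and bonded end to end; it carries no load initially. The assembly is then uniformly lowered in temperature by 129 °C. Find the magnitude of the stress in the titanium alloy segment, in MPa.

With the walls removed the bar would change length by δ_free = Σ αᵢΔT Lᵢ = 8.8×10⁻⁶×129×675 + 23×10⁻⁶×129×240 = 1.478 mm.
Since the ends are fixed, an axial force P builds up, equal in every segment, with P · Σ Lᵢ/(AᵢEᵢ) = δ_free.
The series flexibility is Σ Lᵢ/(AᵢEᵢ) = 675/(800×116×10³) + 240/(600×72×10³) = 1.283×10⁻⁵ mm/N.
So P = 1.478 / 1.283×10⁻⁵ = 115.2 kN, tensile.
σ_{titanium alloy} = P / A = 115200 / 800 = 144 MPa.

σ ≈ 144 MPa (tensile)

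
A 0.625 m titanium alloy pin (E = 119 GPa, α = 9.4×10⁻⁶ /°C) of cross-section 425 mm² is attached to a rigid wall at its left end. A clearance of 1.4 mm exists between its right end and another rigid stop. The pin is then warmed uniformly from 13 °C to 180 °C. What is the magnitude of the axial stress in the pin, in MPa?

Free thermal elongation = αΔT L = 9.4×10⁻⁶ × 167 × 625 = 0.9811 mm.
This is smaller than the 1.4 mm clearance, so the pin expands freely without reaching the stop — the stress is zero.

σ ≈ 0 MPa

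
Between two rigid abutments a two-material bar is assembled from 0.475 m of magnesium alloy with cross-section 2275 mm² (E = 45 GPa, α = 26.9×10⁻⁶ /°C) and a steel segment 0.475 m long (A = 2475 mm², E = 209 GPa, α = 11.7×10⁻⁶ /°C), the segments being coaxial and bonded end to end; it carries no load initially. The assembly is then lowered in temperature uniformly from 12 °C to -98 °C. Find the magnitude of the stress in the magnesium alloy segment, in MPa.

If the supports were absent, the total length change would be Σ αᵢΔT Lᵢ = 26.9×10⁻⁶×110×475 + 11.7×10⁻⁶×110×475 = 2.017 mm.
Since the ends are fixed, an axial force P builds up, equal in every segment, with P · Σ Lᵢ/(AᵢEᵢ) = δ_free.
The series flexibility is Σ Lᵢ/(AᵢEᵢ) = 475/(2275×45×10³) + 475/(2475×209×10³) = 5.558×10⁻⁶ mm/N.
P = 2.017 / 5.558×10⁻⁶ = 362900 N = 362.9 kN, tensile.
σ_{magnesium alloy} = P / A = 362900 / 2275 = 159.5 MPa.

σ ≈ 160 MPa (tensile)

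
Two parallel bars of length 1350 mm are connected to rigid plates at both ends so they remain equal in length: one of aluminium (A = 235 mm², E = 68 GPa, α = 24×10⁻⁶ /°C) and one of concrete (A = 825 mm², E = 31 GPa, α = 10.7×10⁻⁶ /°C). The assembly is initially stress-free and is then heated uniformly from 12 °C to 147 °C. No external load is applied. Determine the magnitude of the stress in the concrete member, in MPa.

σ ≈ 21.4 MPa (tensile)

Both members must finish at the same length. With the larger α, the aluminium tends to over-expand; the plates restrain it, putting the aluminium in compression and the concrete in tension. With no external load the two internal forces are equal and opposite, magnitude P.
Compatibility of the two members (thermal + elastic change equal): (α₁ − α₂)ΔT = P·[1/(A₁E₁) + 1/(A₂E₂)].
|α₁ − α₂|·ΔT = 13.3×10⁻⁶ × 135 = 0.001796.
1/(A₁E₁) + 1/(A₂E₂) = 1/(235×68×10³) + 1/(825×31×10³) = 1.017×10⁻⁷ N⁻¹.
P = 0.001796 / 1.017×10⁻⁷ = 17660 N = 17.66 kN.
σ_{concrete} = P/A₂ = 17660/825 = 21.4 MPa, tensile.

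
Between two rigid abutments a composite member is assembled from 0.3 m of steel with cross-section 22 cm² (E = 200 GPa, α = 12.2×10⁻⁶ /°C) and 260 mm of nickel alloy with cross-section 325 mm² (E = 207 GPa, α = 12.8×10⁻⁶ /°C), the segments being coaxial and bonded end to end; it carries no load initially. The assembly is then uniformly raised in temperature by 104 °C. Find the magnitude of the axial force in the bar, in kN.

P ≈ 160 kN (compressive)

Free thermal expansion of the whole bar: Σ αᵢΔT Lᵢ = 12.2×10⁻⁶×104×300 + 12.8×10⁻⁶×104×260 = 0.7268 mm.
Since the ends are fixed, an axial force P builds up, equal in every segment, with P · Σ Lᵢ/(AᵢEᵢ) = δ_free.
The series flexibility is Σ Lᵢ/(AᵢEᵢ) = 300/(2200×200×10³) + 260/(325×207×10³) = 4.547×10⁻⁶ mm/N.
P = 0.7268 / 4.547×10⁻⁶ = 159800 N = 159.8 kN, compressive.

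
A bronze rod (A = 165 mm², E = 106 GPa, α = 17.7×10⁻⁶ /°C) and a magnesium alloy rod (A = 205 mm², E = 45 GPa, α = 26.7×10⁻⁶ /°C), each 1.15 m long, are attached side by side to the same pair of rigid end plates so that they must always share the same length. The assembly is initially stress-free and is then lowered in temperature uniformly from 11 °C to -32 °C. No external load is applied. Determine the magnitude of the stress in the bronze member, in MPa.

σ ≈ 14.2 MPa (compressive)

Equilibrium of a rigid end plate with no external load gives equal and opposite internal forces ±P in the two members. Since α_{magnesium alloy} > α_{bronze}, cooling drives the magnesium alloy into tension and the bronze into compression.
Equating the net (thermal + elastic) strains gives |α₁ − α₂|·ΔT = P·[1/(A₁E₁) + 1/(A₂E₂)].
|α₁ − α₂|·ΔT = 9×10⁻⁶ × 43 = 0.000387.
1/(A₁E₁) + 1/(A₂E₂) = 1/(165×106×10³) + 1/(205×45×10³) = 1.656×10⁻⁷ N⁻¹.
So P = 0.000387 / 1.656×10⁻⁷ = 2.337 kN.
σ_{bronze} = P/A₁ = 2337/165 = 14.17 MPa, compressive.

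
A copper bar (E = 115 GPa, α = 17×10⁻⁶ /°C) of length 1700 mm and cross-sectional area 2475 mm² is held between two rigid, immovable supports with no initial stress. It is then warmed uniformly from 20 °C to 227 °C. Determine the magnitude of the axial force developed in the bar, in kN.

P ≈ 1000 kN (compressive)

The ends cannot move, so σ = EαΔT = 115×10³ × 17×10⁻⁶ × 207 = 404.7 MPa.
Axial force P = σA = 404.7 × 2475 = 1.002×10⁶ N = 1002 kN, compressive.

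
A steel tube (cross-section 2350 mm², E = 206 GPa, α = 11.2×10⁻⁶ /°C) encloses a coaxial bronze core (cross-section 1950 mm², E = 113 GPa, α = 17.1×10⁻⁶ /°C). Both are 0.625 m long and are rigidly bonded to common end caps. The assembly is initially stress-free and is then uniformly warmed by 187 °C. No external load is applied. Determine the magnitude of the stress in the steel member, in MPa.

σ ≈ 71.1 MPa (tensile)

Equilibrium of a rigid end plate with no external load gives equal and opposite internal forces ±P in the two members. Since α_{bronze} > α_{steel}, heating drives the bronze into compression and the steel into tension.
Compatibility of the two members (thermal + elastic change equal): (α₁ − α₂)ΔT = P·[1/(A₁E₁) + 1/(A₂E₂)].
|α₁ − α₂|·ΔT = 5.9×10⁻⁶ × 187 = 0.001103.
1/(A₁E₁) + 1/(A₂E₂) = 1/(2350×206×10³) + 1/(1950×113×10³) = 6.604×10⁻⁹ N⁻¹.
P = 0.001103 / 6.604×10⁻⁹ = 167100 N = 167.1 kN.
σ_{steel} = P/A₁ = 167100/2350 = 71.09 MPa, tensile.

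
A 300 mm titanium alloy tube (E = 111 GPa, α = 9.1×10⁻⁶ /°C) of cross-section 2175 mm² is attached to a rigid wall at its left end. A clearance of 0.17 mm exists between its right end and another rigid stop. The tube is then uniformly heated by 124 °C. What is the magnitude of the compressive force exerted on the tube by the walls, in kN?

If the wall were absent the tube would grow by αΔT L = 9.1×10⁻⁶ × 124 × 300 = 0.3385 mm.
The gap closes (δ_free > 0.17 mm) and the wall then resists a further 0.3385 − 0.17 = 0.1685 mm of expansion.
Compatibility: PL/(AE) = 0.1685 mm, so σ = P/A = E × (0.1685/300) = 62.35 MPa.
P = σA = 62.35 × 2175 = 135.6 kN.

P ≈ 136 kN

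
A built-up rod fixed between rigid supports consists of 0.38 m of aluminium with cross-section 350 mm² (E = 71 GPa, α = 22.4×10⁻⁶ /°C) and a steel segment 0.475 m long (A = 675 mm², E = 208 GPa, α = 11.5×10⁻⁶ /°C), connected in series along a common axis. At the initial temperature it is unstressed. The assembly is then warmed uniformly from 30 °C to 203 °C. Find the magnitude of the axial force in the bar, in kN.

P ≈ 129 kN (compressive)

Free thermal expansion of the whole bar: Σ αᵢΔT Lᵢ = 22.4×10⁻⁶×173×380 + 11.5×10⁻⁶×173×475 = 2.418 mm.
The rigid supports impose zero overall length change; the single axial force P common to all segments must satisfy P Σ Lᵢ/(AᵢEᵢ) = δ_free.
Σ Lᵢ/(AᵢEᵢ) = 380/(350×71×10³) + 475/(675×208×10³) = 1.867×10⁻⁵ mm/N.
So P = 2.418 / 1.867×10⁻⁵ = 129.5 kN, compressive.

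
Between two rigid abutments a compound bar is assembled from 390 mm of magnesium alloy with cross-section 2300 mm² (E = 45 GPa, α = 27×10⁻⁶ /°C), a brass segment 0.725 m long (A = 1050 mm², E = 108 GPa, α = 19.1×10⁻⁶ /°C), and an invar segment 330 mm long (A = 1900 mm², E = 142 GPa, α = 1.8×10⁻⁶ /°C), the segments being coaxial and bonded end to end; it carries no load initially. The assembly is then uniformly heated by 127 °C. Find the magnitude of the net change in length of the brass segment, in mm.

|ΔL| ≈ 0.0223 mm

If the supports were absent, the total length change would be Σ αᵢΔT Lᵢ = 27×10⁻⁶×127×390 + 19.1×10⁻⁶×127×725 + 1.8×10⁻⁶×127×330 = 3.171 mm.
Since the ends are fixed, an axial force P builds up, equal in every segment, with P · Σ Lᵢ/(AᵢEᵢ) = δ_free.
Σ Lᵢ/(AᵢEᵢ) = 390/(2300×45×10³) + 725/(1050×108×10³) + 330/(1900×142×10³) = 1.138×10⁻⁵ mm/N.
So P = 3.171 / 1.138×10⁻⁵ = 278.6 kN, compressive.
For the brass segment, free thermal change = 19.1×10⁻⁶×127×725 = 1.759 mm and elastic change from P = 278600×725/(1050×108×10³) = 1.781 mm; these oppose, so the net change is 0.0223 mm (segment shortens).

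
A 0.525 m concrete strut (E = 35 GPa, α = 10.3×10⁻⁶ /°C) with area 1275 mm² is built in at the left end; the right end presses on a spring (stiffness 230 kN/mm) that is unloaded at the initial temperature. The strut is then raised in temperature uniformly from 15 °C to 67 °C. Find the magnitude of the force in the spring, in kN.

If the spring were absent the strut would lengthen by αΔT L = 10.3×10⁻⁶ × 52 × 525 = 0.2812 mm.
With a force P in the spring, the elastic change of the strut is PL/(AE) and that of the spring is P/k; compatibility requires their sum to equal δ_free.
P [ L/(AE) + 1/k ] = δ_free → P [ 525/(1275×35×10³) + 1/(230×10³) ] = 0.2812.
P = 0.2812 / 1.611×10⁻⁵ = 17450 N.

P ≈ 17.5 kN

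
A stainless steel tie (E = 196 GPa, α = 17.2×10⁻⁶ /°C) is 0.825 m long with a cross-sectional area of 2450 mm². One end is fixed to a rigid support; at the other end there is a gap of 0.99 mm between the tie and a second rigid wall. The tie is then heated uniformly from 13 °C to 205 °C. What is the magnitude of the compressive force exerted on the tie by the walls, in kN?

Free thermal elongation = αΔT L = 17.2×10⁻⁶ × 192 × 825 = 2.724 mm.
The gap closes (δ_free > 0.99 mm) and the wall then resists a further 2.724 − 0.99 = 1.734 mm of expansion.
Compatibility: PL/(AE) = 1.734 mm, so σ = P/A = E × (1.734/825) = 412.1 MPa.
P = σA = 412.1 × 2450 = 1010 kN.

P ≈ 1010 kN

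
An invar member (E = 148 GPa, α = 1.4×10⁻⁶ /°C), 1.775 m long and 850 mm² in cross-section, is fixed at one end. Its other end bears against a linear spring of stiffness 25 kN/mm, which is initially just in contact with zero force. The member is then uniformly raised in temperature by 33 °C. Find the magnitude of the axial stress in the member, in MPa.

The unrestrained thermal change is αΔT L = 1.4×10⁻⁶ × 33 × 1775 = 0.082 mm.
With a force P in the spring, the elastic change of the member is PL/(AE) and that of the spring is P/k; compatibility requires their sum to equal δ_free.
P [ L/(AE) + 1/k ] = δ_free → P [ 1775/(850×148×10³) + 1/(25×10³) ] = 0.082.
P = 0.082 / 5.411×10⁻⁵ = 1516 N.
σ = P/A = 1516/850 = 1.783 MPa.

σ ≈ 1.78 MPa (compressive)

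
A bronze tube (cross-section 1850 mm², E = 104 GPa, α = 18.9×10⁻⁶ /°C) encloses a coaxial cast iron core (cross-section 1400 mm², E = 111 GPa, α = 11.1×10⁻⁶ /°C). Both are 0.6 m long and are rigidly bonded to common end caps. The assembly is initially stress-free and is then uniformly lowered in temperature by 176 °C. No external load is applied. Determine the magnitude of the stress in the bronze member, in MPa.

σ ≈ 63.8 MPa (tensile)

Equilibrium of a rigid end plate with no external load gives equal and opposite internal forces ±P in the two members. Since α_{bronze} > α_{cast iron}, cooling drives the bronze into tension and the cast iron into compression.
Equating the net (thermal + elastic) strains gives |α₁ − α₂|·ΔT = P·[1/(A₁E₁) + 1/(A₂E₂)].
|α₁ − α₂|·ΔT = 7.8×10⁻⁶ × 176 = 0.001373.
1/(A₁E₁) + 1/(A₂E₂) = 1/(1850×104×10³) + 1/(1400×111×10³) = 1.163×10⁻⁸ N⁻¹.
So P = 0.001373 / 1.163×10⁻⁸ = 118 kN.
σ_{bronze} = P/A₁ = 118000/1850 = 63.79 MPa, tensile.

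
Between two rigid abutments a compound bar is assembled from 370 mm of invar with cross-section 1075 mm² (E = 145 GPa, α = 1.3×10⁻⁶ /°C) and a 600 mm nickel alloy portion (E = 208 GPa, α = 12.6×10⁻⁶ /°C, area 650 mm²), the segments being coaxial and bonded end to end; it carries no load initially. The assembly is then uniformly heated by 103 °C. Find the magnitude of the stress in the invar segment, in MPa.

σ ≈ 113 MPa (compressive)

Free thermal expansion of the whole bar: Σ αᵢΔT Lᵢ = 1.3×10⁻⁶×103×370 + 12.6×10⁻⁶×103×600 = 0.8282 mm.
Since the ends are fixed, an axial force P builds up, equal in every segment, with P · Σ Lᵢ/(AᵢEᵢ) = δ_free.
Σ Lᵢ/(AᵢEᵢ) = 370/(1075×145×10³) + 600/(650×208×10³) = 6.812×10⁻⁶ mm/N.
P = 0.8282 / 6.812×10⁻⁶ = 121600 N = 121.6 kN, compressive.
σ_{invar} = P / A = 121600 / 1075 = 113.1 MPa.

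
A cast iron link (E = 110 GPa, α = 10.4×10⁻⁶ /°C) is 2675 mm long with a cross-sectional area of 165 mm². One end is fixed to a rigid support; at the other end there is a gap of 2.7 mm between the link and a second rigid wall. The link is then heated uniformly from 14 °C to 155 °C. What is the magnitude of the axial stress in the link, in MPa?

Unrestrained expansion: δ_free = αΔT L = 10.4×10⁻⁶ × 141 × 2675 = 3.923 mm.
After closing the 2.7 mm clearance, 3.923 − 2.7 = 1.223 mm of expansion remains to be suppressed by the wall.
Compatibility: PL/(AE) = 1.223 mm, so σ = P/A = E × (1.223/2675) = 50.28 MPa.

σ ≈ 50.3 MPa (compressive)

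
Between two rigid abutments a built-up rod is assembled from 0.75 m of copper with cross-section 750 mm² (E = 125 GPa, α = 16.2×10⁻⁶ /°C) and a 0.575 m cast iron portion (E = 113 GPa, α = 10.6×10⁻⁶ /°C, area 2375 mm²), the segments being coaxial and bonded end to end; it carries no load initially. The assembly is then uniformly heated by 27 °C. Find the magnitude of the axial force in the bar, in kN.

With the walls removed the bar would change length by δ_free = Σ αᵢΔT Lᵢ = 16.2×10⁻⁶×27×750 + 10.6×10⁻⁶×27×575 = 0.4926 mm.
The walls prevent any net length change, so an axial force P (same in every segment) develops. Compatibility: P · Σ Lᵢ/(AᵢEᵢ) = δ_free.
The series flexibility is Σ Lᵢ/(AᵢEᵢ) = 750/(750×125×10³) + 575/(2375×113×10³) = 1.014×10⁻⁵ mm/N.
P = 0.4926 / 1.014×10⁻⁵ = 48570 N = 48.57 kN, compressive.

P ≈ 48.6 kN (compressive)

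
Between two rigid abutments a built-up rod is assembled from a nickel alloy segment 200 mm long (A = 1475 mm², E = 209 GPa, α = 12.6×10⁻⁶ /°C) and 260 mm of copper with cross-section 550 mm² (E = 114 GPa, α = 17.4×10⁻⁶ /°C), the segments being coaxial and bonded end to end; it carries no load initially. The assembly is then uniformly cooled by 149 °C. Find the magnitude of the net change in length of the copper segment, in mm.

|ΔL| ≈ 0.233 mm

With the walls removed the bar would change length by δ_free = Σ αᵢΔT Lᵢ = 12.6×10⁻⁶×149×200 + 17.4×10⁻⁶×149×260 = 1.05 mm.
Since the ends are fixed, an axial force P builds up, equal in every segment, with P · Σ Lᵢ/(AᵢEᵢ) = δ_free.
The series flexibility is Σ Lᵢ/(AᵢEᵢ) = 200/(1475×209×10³) + 260/(550×114×10³) = 4.796×10⁻⁶ mm/N.
P = 1.05 / 4.796×10⁻⁶ = 218900 N = 218.9 kN, tensile.
For the copper segment, free thermal change = 17.4×10⁻⁶×149×260 = 0.6741 mm and elastic change from P = 218900×260/(550×114×10³) = 0.9076 mm; these oppose, so the net change is 0.233 mm (segment lengthens).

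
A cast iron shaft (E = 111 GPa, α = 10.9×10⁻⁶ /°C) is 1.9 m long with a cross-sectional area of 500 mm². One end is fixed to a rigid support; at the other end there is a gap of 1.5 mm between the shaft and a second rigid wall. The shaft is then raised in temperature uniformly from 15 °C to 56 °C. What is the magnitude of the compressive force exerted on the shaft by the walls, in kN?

If the wall were absent the shaft would grow by αΔT L = 10.9×10⁻⁶ × 41 × 1900 = 0.8491 mm.
This is smaller than the 1.5 mm clearance, so the shaft expands freely without reaching the stop — the stress is zero.

P ≈ 0 kN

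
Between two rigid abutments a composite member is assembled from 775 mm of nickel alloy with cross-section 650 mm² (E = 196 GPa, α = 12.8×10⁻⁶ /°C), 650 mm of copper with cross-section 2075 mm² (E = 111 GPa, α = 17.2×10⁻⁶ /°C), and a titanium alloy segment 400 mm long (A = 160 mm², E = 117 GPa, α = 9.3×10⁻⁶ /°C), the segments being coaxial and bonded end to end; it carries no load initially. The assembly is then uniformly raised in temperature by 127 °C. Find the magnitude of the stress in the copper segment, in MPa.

With the walls removed the bar would change length by δ_free = Σ αᵢΔT Lᵢ = 12.8×10⁻⁶×127×775 + 17.2×10⁻⁶×127×650 + 9.3×10⁻⁶×127×400 = 3.152 mm.
The rigid supports impose zero overall length change; the single axial force P common to all segments must satisfy P Σ Lᵢ/(AᵢEᵢ) = δ_free.
Σ Lᵢ/(AᵢEᵢ) = 775/(650×196×10³) + 650/(2075×111×10³) + 400/(160×117×10³) = 3.027×10⁻⁵ mm/N.
So P = 3.152 / 3.027×10⁻⁵ = 104.1 kN, compressive.
σ_{copper} = P / A = 104100 / 2075 = 50.18 MPa.

σ ≈ 50.2 MPa (compressive)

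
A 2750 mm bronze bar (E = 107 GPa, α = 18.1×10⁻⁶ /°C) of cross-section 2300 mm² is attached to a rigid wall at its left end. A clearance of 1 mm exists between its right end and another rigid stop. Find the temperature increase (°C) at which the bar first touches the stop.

The gap closes when αΔT L = 1 mm, since the bar is still unstressed at that instant.
ΔT = 1 / (18.1×10⁻⁶ × 2750) = 20.09 °C.

ΔT ≈ 20.1 °C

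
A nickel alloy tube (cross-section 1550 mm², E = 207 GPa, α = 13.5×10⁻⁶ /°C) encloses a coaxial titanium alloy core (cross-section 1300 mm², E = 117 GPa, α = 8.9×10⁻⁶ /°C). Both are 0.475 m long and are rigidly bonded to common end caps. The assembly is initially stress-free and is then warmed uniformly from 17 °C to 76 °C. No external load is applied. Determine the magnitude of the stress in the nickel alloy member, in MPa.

Equilibrium of a rigid end plate with no external load gives equal and opposite internal forces ±P in the two members. Since α_{nickel alloy} > α_{titanium alloy}, heating drives the nickel alloy into compression and the titanium alloy into tension.
Compatibility of the two members (thermal + elastic change equal): (α₁ − α₂)ΔT = P·[1/(A₁E₁) + 1/(A₂E₂)].
|α₁ − α₂|·ΔT = 4.6×10⁻⁶ × 59 = 0.0002714.
1/(A₁E₁) + 1/(A₂E₂) = 1/(1550×207×10³) + 1/(1300×117×10³) = 9.691×10⁻⁹ N⁻¹.
P = 0.0002714 / 9.691×10⁻⁹ = 28000 N = 28 kN.
σ_{nickel alloy} = P/A₁ = 28000/1550 = 18.07 MPa, compressive.

σ ≈ 18.1 MPa (compressive)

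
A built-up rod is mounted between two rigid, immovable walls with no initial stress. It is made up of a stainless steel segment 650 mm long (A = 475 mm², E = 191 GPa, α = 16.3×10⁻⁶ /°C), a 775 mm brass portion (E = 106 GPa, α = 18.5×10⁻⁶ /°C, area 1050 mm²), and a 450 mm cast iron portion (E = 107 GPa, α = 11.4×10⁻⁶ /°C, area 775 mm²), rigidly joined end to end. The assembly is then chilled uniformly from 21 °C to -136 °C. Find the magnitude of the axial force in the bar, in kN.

If the supports were absent, the total length change would be Σ αᵢΔT Lᵢ = 16.3×10⁻⁶×157×650 + 18.5×10⁻⁶×157×775 + 11.4×10⁻⁶×157×450 = 4.72 mm.
The rigid supports impose zero overall length change; the single axial force P common to all segments must satisfy P Σ Lᵢ/(AᵢEᵢ) = δ_free.
Σ Lᵢ/(AᵢEᵢ) = 650/(475×191×10³) + 775/(1050×106×10³) + 450/(775×107×10³) = 1.955×10⁻⁵ mm/N.
Hence P = δ_free / Σ(L/AE) = 4.72/1.955×10⁻⁵ = 241.4 kN (tensile).

P ≈ 241 kN (tensile)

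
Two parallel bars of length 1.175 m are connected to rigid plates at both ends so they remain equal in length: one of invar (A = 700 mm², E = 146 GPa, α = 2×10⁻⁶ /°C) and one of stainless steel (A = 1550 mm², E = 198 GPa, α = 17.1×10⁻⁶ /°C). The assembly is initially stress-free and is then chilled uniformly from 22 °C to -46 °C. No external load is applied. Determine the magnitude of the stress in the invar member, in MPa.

Both members must finish at the same length. With the larger α, the stainless steel tends to over-contract; the plates restrain it, putting the stainless steel in tension and the invar in compression. With no external load the two internal forces are equal and opposite, magnitude P.
Equating the net (thermal + elastic) strains gives |α₁ − α₂|·ΔT = P·[1/(A₁E₁) + 1/(A₂E₂)].
|α₁ − α₂|·ΔT = 15.1×10⁻⁶ × 68 = 0.001027.
1/(A₁E₁) + 1/(A₂E₂) = 1/(700×146×10³) + 1/(1550×198×10³) = 1.304×10⁻⁸ N⁻¹.
So P = 0.001027 / 1.304×10⁻⁸ = 78.72 kN.
σ_{invar} = P/A₁ = 78720/700 = 112.5 MPa, compressive.

σ ≈ 112 MPa (compressive)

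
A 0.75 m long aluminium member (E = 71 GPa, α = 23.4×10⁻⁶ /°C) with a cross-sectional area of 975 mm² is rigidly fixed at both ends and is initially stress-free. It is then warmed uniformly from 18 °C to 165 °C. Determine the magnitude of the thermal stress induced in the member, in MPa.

σ ≈ 244 MPa (compressive)

With length fixed, the mechanical strain must cancel the thermal strain αΔT = 23.4×10⁻⁶ × 147 = 3439.8×10⁻⁶.
Hence σ = E·αΔT = 71×10³ × 3439.8×10⁻⁶ = 244.2 MPa, compressive.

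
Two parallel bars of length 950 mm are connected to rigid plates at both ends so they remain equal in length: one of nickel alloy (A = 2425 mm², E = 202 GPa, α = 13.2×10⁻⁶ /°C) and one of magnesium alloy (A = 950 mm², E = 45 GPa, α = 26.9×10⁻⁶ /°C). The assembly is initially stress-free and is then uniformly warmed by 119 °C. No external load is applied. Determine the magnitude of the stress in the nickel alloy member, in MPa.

Equilibrium of a rigid end plate with no external load gives equal and opposite internal forces ±P in the two members. Since α_{magnesium alloy} > α_{nickel alloy}, heating drives the magnesium alloy into compression and the nickel alloy into tension.
Equating the net (thermal + elastic) strains gives |α₁ − α₂|·ΔT = P·[1/(A₁E₁) + 1/(A₂E₂)].
|α₁ − α₂|·ΔT = 13.7×10⁻⁶ × 119 = 0.00163.
1/(A₁E₁) + 1/(A₂E₂) = 1/(2425×202×10³) + 1/(950×45×10³) = 2.543×10⁻⁸ N⁻¹.
So P = 0.00163 / 2.543×10⁻⁸ = 64.1 kN.
σ_{nickel alloy} = P/A₁ = 64100/2425 = 26.43 MPa, tensile.

σ ≈ 26.4 MPa (tensile)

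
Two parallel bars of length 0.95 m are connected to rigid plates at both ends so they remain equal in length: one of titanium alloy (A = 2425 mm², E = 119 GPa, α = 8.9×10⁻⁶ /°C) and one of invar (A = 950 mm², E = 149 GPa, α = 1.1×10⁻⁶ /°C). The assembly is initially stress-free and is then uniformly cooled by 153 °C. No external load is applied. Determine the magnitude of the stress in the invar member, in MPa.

Equilibrium of a rigid end plate with no external load gives equal and opposite internal forces ±P in the two members. Since α_{titanium alloy} > α_{invar}, cooling drives the titanium alloy into tension and the invar into compression.
Setting the final lengths equal and cancelling L: (α₁ − α₂)ΔT = P/(A₁E₁) + P/(A₂E₂).
|α₁ − α₂|·ΔT = 7.8×10⁻⁶ × 153 = 0.001193.
1/(A₁E₁) + 1/(A₂E₂) = 1/(2425×119×10³) + 1/(950×149×10³) = 1.053×10⁻⁸ N⁻¹.
P = 0.001193 / 1.053×10⁻⁸ = 113300 N = 113.3 kN.
σ_{invar} = P/A₂ = 113300/950 = 119.3 MPa, compressive.

σ ≈ 119 MPa (compressive)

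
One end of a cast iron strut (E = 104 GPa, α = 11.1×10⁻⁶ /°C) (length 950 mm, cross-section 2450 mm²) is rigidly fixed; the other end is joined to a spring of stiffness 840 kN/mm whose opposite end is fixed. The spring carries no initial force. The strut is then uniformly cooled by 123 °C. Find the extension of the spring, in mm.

δ ≈ 0.314 mm

The unrestrained thermal change is αΔT L = 11.1×10⁻⁶ × 123 × 950 = 1.297 mm.
With a force P in the spring, the elastic change of the strut is PL/(AE) and that of the spring is P/k; compatibility requires their sum to equal δ_free.
P [ L/(AE) + 1/k ] = δ_free → P [ 950/(2450×104×10³) + 1/(840×10³) ] = 1.297.
P = 1.297 / 4.919×10⁻⁶ = 263700 N.
Spring extension = P/k = 263700/(840×10³) = 0.3139 mm.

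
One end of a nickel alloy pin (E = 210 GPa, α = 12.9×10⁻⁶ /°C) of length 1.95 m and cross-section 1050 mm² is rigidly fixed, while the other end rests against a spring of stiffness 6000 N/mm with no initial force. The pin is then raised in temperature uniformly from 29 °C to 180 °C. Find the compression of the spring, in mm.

δ ≈ 3.61 mm

The unrestrained thermal change is αΔT L = 12.9×10⁻⁶ × 151 × 1950 = 3.798 mm.
Let P be the compressive force at the spring. The pin shortens elastically by PL/(AE) and the spring compresses by P/k; together these equal δ_free.
So P = δ_free / [L/(AE) + 1/k] = 3.798 / [ 1950/(1050×210×10³) + 1/(6000) ].
P = 3.798 / 0.0001755 = 21640 N.
Spring compression = P/k = 21640/(6000) = 3.607 mm.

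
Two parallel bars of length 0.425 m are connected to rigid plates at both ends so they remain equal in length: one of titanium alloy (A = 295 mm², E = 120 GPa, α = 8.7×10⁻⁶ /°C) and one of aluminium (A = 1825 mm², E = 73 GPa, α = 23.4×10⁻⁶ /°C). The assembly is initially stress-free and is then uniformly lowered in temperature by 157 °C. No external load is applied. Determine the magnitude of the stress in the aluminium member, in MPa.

Both members must finish at the same length. With the larger α, the aluminium tends to over-contract; the plates restrain it, putting the aluminium in tension and the titanium alloy in compression. With no external load the two internal forces are equal and opposite, magnitude P.
Setting the final lengths equal and cancelling L: (α₁ − α₂)ΔT = P/(A₁E₁) + P/(A₂E₂).
|α₁ − α₂|·ΔT = 14.7×10⁻⁶ × 157 = 0.002308.
1/(A₁E₁) + 1/(A₂E₂) = 1/(295×120×10³) + 1/(1825×73×10³) = 3.575×10⁻⁸ N⁻¹.
So P = 0.002308 / 3.575×10⁻⁸ = 64.55 kN.
σ_{aluminium} = P/A₂ = 64550/1825 = 35.37 MPa, tensile.

σ ≈ 35.4 MPa (tensile)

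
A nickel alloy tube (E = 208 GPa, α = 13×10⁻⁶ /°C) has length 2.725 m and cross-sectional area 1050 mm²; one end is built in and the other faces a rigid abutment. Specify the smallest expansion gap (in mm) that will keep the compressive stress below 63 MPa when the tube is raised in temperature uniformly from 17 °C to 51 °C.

Free expansion if unrestrained: δ_free = αΔT L = 13×10⁻⁶ × 34 × 2725 = 1.204 mm.
A stress of 63 MPa corresponds to the wall pushing the tube back by σL/E = 63×2725/(208×10³) = 0.8254 mm.
So the gap has to take up the difference, g_min = δ_free − σL/E = 1.204 − 0.8254 = 0.3791 mm.

g ≈ 0.379 mm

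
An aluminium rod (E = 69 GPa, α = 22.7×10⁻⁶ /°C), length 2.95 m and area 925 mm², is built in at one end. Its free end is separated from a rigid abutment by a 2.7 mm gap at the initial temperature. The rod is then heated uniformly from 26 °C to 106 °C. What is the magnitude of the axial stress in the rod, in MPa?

Free thermal elongation = αΔT L = 22.7×10⁻⁶ × 80 × 2950 = 5.357 mm.
After closing the 2.7 mm clearance, 5.357 − 2.7 = 2.657 mm of expansion remains to be suppressed by the wall.
That suppressed elongation corresponds to σ = E·Δ/L = 69×10³ × 2.657/2950 = 62.15 MPa.

σ ≈ 62.2 MPa (compressive)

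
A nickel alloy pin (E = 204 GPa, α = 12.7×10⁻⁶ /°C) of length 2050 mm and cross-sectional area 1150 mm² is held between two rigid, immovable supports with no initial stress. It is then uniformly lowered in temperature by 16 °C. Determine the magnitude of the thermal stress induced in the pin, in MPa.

With length fixed, the mechanical strain must cancel the thermal strain αΔT = 12.7×10⁻⁶ × 16 = 203.2×10⁻⁶.
The stress required to suppress this strain is σ = Eε = 204×10³ × 203.2×10⁻⁶ = 41.45 MPa, tensile since the pin is trying to contract.

σ ≈ 41.5 MPa (tensile)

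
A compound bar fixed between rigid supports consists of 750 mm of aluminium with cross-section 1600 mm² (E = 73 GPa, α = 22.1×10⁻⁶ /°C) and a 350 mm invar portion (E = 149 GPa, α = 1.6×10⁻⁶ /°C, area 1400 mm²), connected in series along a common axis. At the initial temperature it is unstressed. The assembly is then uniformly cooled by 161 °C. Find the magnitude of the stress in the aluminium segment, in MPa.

If the supports were absent, the total length change would be Σ αᵢΔT Lᵢ = 22.1×10⁻⁶×161×750 + 1.6×10⁻⁶×161×350 = 2.759 mm.
The walls prevent any net length change, so an axial force P (same in every segment) develops. Compatibility: P · Σ Lᵢ/(AᵢEᵢ) = δ_free.
The series flexibility is Σ Lᵢ/(AᵢEᵢ) = 750/(1600×73×10³) + 350/(1400×149×10³) = 8.099×10⁻⁶ mm/N.
P = 2.759 / 8.099×10⁻⁶ = 340600 N = 340.6 kN, tensile.
σ_{aluminium} = P / A = 340600 / 1600 = 212.9 MPa.

σ ≈ 213 MPa (tensile)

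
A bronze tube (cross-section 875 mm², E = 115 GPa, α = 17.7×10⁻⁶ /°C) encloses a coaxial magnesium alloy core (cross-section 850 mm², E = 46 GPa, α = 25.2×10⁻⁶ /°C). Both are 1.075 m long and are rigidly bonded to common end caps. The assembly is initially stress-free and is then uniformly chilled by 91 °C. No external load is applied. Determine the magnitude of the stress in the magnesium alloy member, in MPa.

Equilibrium of a rigid end plate with no external load gives equal and opposite internal forces ±P in the two members. Since α_{magnesium alloy} > α_{bronze}, cooling drives the magnesium alloy into tension and the bronze into compression.
Equating the net (thermal + elastic) strains gives |α₁ − α₂|·ΔT = P·[1/(A₁E₁) + 1/(A₂E₂)].
|α₁ − α₂|·ΔT = 7.5×10⁻⁶ × 91 = 0.0006825.
1/(A₁E₁) + 1/(A₂E₂) = 1/(875×115×10³) + 1/(850×46×10³) = 3.551×10⁻⁸ N⁻¹.
So P = 0.0006825 / 3.551×10⁻⁸ = 19.22 kN.
σ_{magnesium alloy} = P/A₂ = 19220/850 = 22.61 MPa, tensile.

σ ≈ 22.6 MPa (tensile)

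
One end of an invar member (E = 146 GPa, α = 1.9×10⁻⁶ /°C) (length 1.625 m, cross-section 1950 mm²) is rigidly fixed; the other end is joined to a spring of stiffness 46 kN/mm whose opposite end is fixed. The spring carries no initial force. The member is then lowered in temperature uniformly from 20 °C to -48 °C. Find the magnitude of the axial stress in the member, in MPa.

σ ≈ 3.92 MPa (tensile)

Free thermal contraction: δ_free = αΔT L = 1.9×10⁻⁶ × 68 × 1625 = 0.2099 mm.
With a force P in the spring, the elastic change of the member is PL/(AE) and that of the spring is P/k; compatibility requires their sum to equal δ_free.
P [ L/(AE) + 1/k ] = δ_free → P [ 1625/(1950×146×10³) + 1/(46×10³) ] = 0.2099.
P = 0.2099 / 2.745×10⁻⁵ = 7649 N.
σ = P/A = 7649/1950 = 3.923 MPa.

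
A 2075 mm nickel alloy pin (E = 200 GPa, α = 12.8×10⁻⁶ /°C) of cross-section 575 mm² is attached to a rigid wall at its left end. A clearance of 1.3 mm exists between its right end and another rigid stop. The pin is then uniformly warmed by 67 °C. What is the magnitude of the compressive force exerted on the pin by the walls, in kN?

P ≈ 26.6 kN

Unrestrained expansion: δ_free = αΔT L = 12.8×10⁻⁶ × 67 × 2075 = 1.78 mm.
After closing the 1.3 mm clearance, 1.78 − 1.3 = 0.4795 mm of expansion remains to be suppressed by the wall.
That suppressed elongation corresponds to σ = E·Δ/L = 200×10³ × 0.4795/2075 = 46.22 MPa.
Force on the wall = σA = 46.22 × 575 mm² = 26.58 kN.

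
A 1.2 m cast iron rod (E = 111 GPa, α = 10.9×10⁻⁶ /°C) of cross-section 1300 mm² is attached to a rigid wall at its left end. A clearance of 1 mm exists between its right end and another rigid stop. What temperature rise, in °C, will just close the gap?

ΔT ≈ 76.5 °C

The gap closes when αΔT L = 1 mm, since the rod is still unstressed at that instant.
ΔT = 1 / (10.9×10⁻⁶ × 1200) = 76.45 °C.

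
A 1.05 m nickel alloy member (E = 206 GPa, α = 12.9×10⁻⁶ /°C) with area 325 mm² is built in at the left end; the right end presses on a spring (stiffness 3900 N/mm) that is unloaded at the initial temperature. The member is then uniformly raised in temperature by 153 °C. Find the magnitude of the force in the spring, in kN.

The unrestrained thermal change is αΔT L = 12.9×10⁻⁶ × 153 × 1050 = 2.072 mm.
Let P be the compressive force at the spring. The member shortens elastically by PL/(AE) and the spring compresses by P/k; together these equal δ_free.
So P = δ_free / [L/(AE) + 1/k] = 2.072 / [ 1050/(325×206×10³) + 1/(3900) ].
P = 2.072 / 0.0002721 = 7616 N.

P ≈ 7.62 kN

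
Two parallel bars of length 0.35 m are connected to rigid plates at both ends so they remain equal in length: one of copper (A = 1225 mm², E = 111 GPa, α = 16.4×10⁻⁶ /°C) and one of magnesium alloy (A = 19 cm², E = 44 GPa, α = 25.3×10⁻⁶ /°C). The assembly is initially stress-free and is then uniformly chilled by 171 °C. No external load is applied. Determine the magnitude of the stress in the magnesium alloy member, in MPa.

σ ≈ 41.5 MPa (tensile)

The magnesium alloy has the larger α, so on cooling it would change length more than the copper if both were free. The rigid plates force a common final length, so the magnesium alloy is put into tension and the copper into compression, with equal and opposite forces P (no external load).
Compatibility of the two members (thermal + elastic change equal): (α₁ − α₂)ΔT = P·[1/(A₁E₁) + 1/(A₂E₂)].
|α₁ − α₂|·ΔT = 8.9×10⁻⁶ × 171 = 0.001522.
1/(A₁E₁) + 1/(A₂E₂) = 1/(1225×111×10³) + 1/(1900×44×10³) = 1.932×10⁻⁸ N⁻¹.
P = 0.001522 / 1.932×10⁻⁸ = 78790 N = 78.79 kN.
σ_{magnesium alloy} = P/A₂ = 78790/1900 = 41.47 MPa, tensile.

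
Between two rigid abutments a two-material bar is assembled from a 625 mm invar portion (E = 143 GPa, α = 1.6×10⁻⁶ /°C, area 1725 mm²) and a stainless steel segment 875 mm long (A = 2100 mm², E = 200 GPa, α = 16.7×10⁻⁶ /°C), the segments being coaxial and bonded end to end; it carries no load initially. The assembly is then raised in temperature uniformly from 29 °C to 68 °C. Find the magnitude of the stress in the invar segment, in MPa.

If the supports were absent, the total length change would be Σ αᵢΔT Lᵢ = 1.6×10⁻⁶×39×625 + 16.7×10⁻⁶×39×875 = 0.6089 mm.
The rigid supports impose zero overall length change; the single axial force P common to all segments must satisfy P Σ Lᵢ/(AᵢEᵢ) = δ_free.
Σ Lᵢ/(AᵢEᵢ) = 625/(1725×143×10³) + 875/(2100×200×10³) = 4.617×10⁻⁶ mm/N.
So P = 0.6089 / 4.617×10⁻⁶ = 131.9 kN, compressive.
σ_{invar} = P / A = 131900 / 1725 = 76.45 MPa.

σ ≈ 76.5 MPa (compressive)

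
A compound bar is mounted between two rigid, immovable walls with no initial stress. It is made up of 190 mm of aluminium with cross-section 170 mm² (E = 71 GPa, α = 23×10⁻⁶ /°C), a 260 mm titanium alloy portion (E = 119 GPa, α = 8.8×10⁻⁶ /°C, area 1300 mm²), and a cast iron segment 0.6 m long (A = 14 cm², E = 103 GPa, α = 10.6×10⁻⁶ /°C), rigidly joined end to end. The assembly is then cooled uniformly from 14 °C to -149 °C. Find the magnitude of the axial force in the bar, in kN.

If the supports were absent, the total length change would be Σ αᵢΔT Lᵢ = 23×10⁻⁶×163×190 + 8.8×10⁻⁶×163×260 + 10.6×10⁻⁶×163×600 = 2.122 mm.
Since the ends are fixed, an axial force P builds up, equal in every segment, with P · Σ Lᵢ/(AᵢEᵢ) = δ_free.
The series flexibility is Σ Lᵢ/(AᵢEᵢ) = 190/(170×71×10³) + 260/(1300×119×10³) + 600/(1400×103×10³) = 2.158×10⁻⁵ mm/N.
So P = 2.122 / 2.158×10⁻⁵ = 98.31 kN, tensile.

P ≈ 98.3 kN (tensile)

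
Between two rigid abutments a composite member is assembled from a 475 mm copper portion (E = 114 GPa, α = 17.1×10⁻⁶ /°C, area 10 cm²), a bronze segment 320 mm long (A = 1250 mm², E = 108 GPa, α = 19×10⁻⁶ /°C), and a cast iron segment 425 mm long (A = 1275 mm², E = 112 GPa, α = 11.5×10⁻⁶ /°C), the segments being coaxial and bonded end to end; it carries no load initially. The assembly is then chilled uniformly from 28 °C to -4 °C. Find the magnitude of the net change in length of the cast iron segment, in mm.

|ΔL| ≈ 0.0347 mm

With the walls removed the bar would change length by δ_free = Σ αᵢΔT Lᵢ = 17.1×10⁻⁶×32×475 + 19×10⁻⁶×32×320 + 11.5×10⁻⁶×32×425 = 0.6109 mm.
Since the ends are fixed, an axial force P builds up, equal in every segment, with P · Σ Lᵢ/(AᵢEᵢ) = δ_free.
Σ Lᵢ/(AᵢEᵢ) = 475/(1000×114×10³) + 320/(1250×108×10³) + 425/(1275×112×10³) = 9.513×10⁻⁶ mm/N.
P = 0.6109 / 9.513×10⁻⁶ = 64210 N = 64.21 kN, tensile.
For the cast iron segment, free thermal change = 11.5×10⁻⁶×32×425 = 0.1564 mm and elastic change from P = 64210×425/(1275×112×10³) = 0.1911 mm; these oppose, so the net change is 0.0347 mm (segment lengthens).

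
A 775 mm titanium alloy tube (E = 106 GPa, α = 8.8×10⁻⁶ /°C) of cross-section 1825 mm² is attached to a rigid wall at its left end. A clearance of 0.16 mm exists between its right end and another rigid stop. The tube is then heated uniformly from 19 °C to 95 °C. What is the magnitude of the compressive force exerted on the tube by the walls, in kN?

Free thermal elongation = αΔT L = 8.8×10⁻⁶ × 76 × 775 = 0.5183 mm.
This exceeds the 0.16 mm gap, so the wall pushes back. The portion of expansion that must be recovered elastically is δ_free − gap = 0.5183 − 0.16 = 0.3583 mm.
So σ = E(δ_free − g)/L = 106×10³ × 0.3583/775 = 49.01 MPa.
Force on the wall = σA = 49.01 × 1825 mm² = 89.44 kN.

P ≈ 89.4 kN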